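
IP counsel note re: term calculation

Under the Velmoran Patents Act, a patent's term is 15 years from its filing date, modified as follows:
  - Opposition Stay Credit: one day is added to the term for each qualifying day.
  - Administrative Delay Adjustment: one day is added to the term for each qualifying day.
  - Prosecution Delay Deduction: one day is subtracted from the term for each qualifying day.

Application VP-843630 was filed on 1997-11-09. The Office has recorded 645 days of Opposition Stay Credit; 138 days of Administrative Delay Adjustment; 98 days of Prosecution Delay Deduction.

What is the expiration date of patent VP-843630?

Base term: filing date + 15 years → 9 November 2012.
Opposition Stay Credit: +645 days → 16 August 2014.
Administrative Delay Adjustment: +138 days → 1 January 2015.
Prosecution Delay Deduction: −98 days → 25 September 2014.

2014-09-25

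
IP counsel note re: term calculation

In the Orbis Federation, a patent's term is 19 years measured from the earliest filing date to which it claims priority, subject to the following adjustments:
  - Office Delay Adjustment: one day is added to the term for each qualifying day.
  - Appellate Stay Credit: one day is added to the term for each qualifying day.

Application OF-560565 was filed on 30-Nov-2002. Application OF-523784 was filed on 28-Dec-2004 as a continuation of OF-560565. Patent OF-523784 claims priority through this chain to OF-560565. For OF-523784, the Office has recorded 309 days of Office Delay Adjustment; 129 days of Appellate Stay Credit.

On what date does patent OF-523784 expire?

February 11, 2023

Earliest priority filing: 30 November 2002.
Base term: 30 November 2002 + 19 years → 30 November 2021.
Office Delay Adjustment: +309 days → 5 October 2022.
Appellate Stay Credit: +129 days → 11 February 2023.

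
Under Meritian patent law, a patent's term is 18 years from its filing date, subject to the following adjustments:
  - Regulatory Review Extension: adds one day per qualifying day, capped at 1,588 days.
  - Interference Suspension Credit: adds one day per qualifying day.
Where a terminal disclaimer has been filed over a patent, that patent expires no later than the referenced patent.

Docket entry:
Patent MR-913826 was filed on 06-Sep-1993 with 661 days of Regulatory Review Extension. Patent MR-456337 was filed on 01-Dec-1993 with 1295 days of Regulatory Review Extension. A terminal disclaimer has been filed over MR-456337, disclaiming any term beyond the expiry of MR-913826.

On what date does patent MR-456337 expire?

June 28, 2013

Natural term of MR-456337:
  Base: filing + 18 years → 1 December 2011.
  Regulatory Review Extension: 1295 days (within the 1588-day cap) → +1295 days → 18 June 2015.
Expiry of referenced patent MR-913826:
  Base: filing + 18 years → 6 September 2011.
  Regulatory Review Extension: 661 days (within the 1588-day cap) → +661 days → 28 June 2013.
Terminal disclaimer: MR-456337 expires on the earlier of 18 June 2015 and 28 June 2013.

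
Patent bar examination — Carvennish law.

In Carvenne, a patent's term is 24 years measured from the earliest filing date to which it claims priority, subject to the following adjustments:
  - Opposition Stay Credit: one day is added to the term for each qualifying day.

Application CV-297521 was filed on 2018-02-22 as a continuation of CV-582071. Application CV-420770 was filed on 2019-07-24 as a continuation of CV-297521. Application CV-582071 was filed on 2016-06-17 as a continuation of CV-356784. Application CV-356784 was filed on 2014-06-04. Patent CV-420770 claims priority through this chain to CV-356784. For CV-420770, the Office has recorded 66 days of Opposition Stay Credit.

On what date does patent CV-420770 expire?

2038-08-09

Earliest priority filing: 4 June 2014.
Base term: 4 June 2014 + 24 years → 4 June 2038.
Opposition Stay Credit: +66 days → 9 August 2038.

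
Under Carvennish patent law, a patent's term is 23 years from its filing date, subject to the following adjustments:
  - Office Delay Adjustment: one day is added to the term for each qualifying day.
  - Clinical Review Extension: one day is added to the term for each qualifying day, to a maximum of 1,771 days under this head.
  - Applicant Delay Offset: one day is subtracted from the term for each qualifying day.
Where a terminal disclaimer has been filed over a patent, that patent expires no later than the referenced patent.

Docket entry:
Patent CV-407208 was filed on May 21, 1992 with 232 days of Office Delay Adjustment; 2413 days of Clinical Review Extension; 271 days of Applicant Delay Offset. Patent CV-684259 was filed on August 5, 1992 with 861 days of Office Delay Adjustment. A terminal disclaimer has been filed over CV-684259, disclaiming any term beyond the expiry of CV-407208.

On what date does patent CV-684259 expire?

Natural term of CV-684259:
  Base: filing + 23 years → 5 August 2015.
  Office Delay Adjustment: +861 days → 13 December 2017.
Expiry of referenced patent CV-407208:
  Base: filing + 23 years → 21 May 2015.
  Office Delay Adjustment: +232 days → 8 January 2016.
  Clinical Review Extension: 2413 days claimed exceeds the 1771-day cap, so +1771 days → 13 November 2020.
  Applicant Delay Offset: −271 days → 16 February 2020.
Terminal disclaimer: CV-684259 expires on the earlier of 13 December 2017 and 16 February 2020.

2017-12-13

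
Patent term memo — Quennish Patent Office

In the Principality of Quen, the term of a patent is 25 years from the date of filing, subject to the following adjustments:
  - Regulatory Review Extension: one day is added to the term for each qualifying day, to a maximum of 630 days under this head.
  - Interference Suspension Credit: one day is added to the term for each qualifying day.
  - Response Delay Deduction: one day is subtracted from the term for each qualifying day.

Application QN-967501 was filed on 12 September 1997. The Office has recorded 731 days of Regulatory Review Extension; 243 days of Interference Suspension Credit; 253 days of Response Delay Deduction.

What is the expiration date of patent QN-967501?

2024-05-24

Base term: filing date + 25 years → 12 September 2022.
Regulatory Review Extension: 731 days claimed exceeds the 630-day cap, so +630 days → 3 June 2024.
Interference Suspension Credit: +243 days → 1 February 2025.
Response Delay Deduction: −253 days → 24 May 2024.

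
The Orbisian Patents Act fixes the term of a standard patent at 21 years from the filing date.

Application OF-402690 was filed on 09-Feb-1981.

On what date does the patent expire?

February 9, 2002

Filing date + 21 years → 9 February 2002.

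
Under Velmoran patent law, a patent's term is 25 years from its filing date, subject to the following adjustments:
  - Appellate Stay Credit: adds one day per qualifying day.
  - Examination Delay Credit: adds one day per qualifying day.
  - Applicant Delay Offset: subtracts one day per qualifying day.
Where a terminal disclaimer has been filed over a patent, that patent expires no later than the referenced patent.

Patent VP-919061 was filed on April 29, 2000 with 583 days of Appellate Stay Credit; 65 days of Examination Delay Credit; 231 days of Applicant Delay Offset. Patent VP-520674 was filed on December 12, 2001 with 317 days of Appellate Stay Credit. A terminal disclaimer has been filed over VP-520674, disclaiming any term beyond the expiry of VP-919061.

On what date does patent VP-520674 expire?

Natural term of VP-520674:
  Base: filing + 25 years → 12 December 2026.
  Appellate Stay Credit: +317 days → 25 October 2027.
Expiry of referenced patent VP-919061:
  Base: filing + 25 years → 29 April 2025.
  Appellate Stay Credit: +583 days → 3 December 2026.
  Examination Delay Credit: +65 days → 6 February 2027.
  Applicant Delay Offset: −231 days → 20 June 2026.
Terminal disclaimer: VP-520674 expires on the earlier of 25 October 2027 and 20 June 2026.

2026-06-20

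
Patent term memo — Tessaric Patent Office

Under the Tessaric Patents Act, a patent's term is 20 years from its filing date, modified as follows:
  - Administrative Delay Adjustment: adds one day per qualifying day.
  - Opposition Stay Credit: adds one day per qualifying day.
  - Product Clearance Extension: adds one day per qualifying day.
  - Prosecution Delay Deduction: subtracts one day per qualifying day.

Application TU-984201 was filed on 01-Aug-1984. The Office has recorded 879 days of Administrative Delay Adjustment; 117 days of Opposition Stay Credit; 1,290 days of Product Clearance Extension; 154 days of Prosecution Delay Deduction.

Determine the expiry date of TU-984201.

June 3, 2010

Base term: filing date + 20 years → 1 August 2004.
Administrative Delay Adjustment: +879 days → 28 December 2006.
Opposition Stay Credit: +117 days → 24 April 2007.
Product Clearance Extension: +1290 days → 4 November 2010.
Prosecution Delay Deduction: −154 days → 3 June 2010.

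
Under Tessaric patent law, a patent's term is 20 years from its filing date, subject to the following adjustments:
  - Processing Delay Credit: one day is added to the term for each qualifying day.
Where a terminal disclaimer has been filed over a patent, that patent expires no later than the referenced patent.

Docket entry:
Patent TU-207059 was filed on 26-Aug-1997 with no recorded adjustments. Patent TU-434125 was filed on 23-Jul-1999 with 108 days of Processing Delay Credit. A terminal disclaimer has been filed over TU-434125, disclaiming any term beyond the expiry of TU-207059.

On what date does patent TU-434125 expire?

Natural term of TU-434125:
  Base: filing + 20 years → 23 July 2019.
  Processing Delay Credit: +108 days → 8 November 2019.
Expiry of referenced patent TU-207059:
  Base: filing + 20 years → 26 August 2017.
Terminal disclaimer: TU-434125 expires on the earlier of 8 November 2019 and 26 August 2017.

August 26, 2017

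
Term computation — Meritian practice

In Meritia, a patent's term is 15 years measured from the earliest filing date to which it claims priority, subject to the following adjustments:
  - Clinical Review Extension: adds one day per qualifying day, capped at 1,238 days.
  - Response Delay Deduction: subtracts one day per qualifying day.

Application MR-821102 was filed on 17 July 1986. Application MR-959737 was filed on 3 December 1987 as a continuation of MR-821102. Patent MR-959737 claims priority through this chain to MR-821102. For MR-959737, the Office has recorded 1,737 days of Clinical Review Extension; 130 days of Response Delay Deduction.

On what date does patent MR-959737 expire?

Earliest priority filing: 17 July 1986.
Base term: 17 July 1986 + 15 years → 17 July 2001.
Clinical Review Extension: 1737 days claimed exceeds the 1238-day cap, so +1238 days → 6 December 2004.
Response Delay Deduction: −130 days → 29 July 2004.

2004-07-29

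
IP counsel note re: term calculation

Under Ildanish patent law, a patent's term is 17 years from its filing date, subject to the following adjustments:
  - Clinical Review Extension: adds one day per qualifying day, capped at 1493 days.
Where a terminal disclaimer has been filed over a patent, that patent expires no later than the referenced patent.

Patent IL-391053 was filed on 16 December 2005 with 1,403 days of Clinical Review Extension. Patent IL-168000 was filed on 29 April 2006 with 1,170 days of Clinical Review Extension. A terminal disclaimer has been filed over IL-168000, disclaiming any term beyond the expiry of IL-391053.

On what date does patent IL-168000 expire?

2026-07-12

Natural term of IL-168000:
  Base: filing + 17 years → 29 April 2023.
  Clinical Review Extension: 1170 days (within the 1493-day cap) → +1170 days → 12 July 2026.
Expiry of referenced patent IL-391053:
  Base: filing + 17 years → 16 December 2022.
  Clinical Review Extension: 1403 days (within the 1493-day cap) → +1403 days → 19 October 2026.
Terminal disclaimer: IL-168000 expires on the earlier of 12 July 2026 and 19 October 2026.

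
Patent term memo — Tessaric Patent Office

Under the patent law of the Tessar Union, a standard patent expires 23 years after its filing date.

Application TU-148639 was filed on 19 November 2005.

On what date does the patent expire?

Filing date + 23 years → 19 November 2028.

November 19, 2028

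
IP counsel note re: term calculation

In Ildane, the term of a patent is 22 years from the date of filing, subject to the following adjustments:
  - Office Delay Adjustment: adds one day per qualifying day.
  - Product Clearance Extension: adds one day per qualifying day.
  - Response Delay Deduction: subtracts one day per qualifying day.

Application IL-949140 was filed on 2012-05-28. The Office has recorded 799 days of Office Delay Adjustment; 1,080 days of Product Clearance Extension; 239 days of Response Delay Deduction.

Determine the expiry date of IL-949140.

2038-11-23

Base term: filing date + 22 years → 28 May 2034.
Office Delay Adjustment: +799 days → 4 August 2036.
Product Clearance Extension: +1080 days → 20 July 2039.
Response Delay Deduction: −239 days → 23 November 2038.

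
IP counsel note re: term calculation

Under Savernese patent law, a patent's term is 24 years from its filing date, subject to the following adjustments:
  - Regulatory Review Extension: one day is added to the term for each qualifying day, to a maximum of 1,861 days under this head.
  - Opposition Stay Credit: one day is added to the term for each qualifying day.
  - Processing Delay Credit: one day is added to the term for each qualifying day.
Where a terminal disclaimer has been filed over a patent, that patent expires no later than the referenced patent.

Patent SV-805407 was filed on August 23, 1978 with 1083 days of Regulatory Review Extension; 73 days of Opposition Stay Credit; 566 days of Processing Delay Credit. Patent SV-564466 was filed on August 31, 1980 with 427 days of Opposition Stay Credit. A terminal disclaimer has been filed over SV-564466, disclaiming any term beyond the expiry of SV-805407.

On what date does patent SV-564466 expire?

Natural term of SV-564466:
  Base: filing + 24 years → 31 August 2004.
  Opposition Stay Credit: +427 days → 1 November 2005.
Expiry of referenced patent SV-805407:
  Base: filing + 24 years → 23 August 2002.
  Regulatory Review Extension: 1083 days (within the 1861-day cap) → +1083 days → 10 August 2005.
  Opposition Stay Credit: +73 days → 22 October 2005.
  Processing Delay Credit: +566 days → 11 May 2007.
Terminal disclaimer: SV-564466 expires on the earlier of 1 November 2005 and 11 May 2007.

2005-11-01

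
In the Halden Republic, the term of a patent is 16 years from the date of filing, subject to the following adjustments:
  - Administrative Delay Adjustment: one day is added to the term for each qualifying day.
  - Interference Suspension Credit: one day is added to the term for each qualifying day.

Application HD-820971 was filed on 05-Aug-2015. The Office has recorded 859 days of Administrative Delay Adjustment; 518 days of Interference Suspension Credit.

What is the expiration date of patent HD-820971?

May 13, 2035

Base term: filing date + 16 years → 5 August 2031.
Administrative Delay Adjustment: +859 days → 11 December 2033.
Interference Suspension Credit: +518 days → 13 May 2035.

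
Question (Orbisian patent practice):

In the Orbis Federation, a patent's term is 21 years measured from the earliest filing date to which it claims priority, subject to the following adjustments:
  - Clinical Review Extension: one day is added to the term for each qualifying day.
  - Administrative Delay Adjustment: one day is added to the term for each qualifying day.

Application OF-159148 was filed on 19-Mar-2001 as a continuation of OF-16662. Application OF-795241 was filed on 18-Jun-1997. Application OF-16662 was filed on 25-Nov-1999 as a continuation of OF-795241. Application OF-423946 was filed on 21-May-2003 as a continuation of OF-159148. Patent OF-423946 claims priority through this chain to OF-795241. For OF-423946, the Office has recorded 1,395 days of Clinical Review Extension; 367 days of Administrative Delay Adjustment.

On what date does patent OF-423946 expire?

Earliest priority filing: 18 June 1997.
Base term: 18 June 1997 + 21 years → 18 June 2018.
Clinical Review Extension: +1395 days → 13 April 2022.
Administrative Delay Adjustment: +367 days → 15 April 2023.

April 15, 2023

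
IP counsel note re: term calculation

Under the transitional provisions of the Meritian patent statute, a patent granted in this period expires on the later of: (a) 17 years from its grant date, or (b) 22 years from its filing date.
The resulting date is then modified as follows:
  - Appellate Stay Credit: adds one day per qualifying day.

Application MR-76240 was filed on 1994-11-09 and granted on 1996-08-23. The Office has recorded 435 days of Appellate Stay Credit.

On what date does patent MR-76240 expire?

(a) grant + 17 years → 23 August 2013.
(b) filing + 22 years → 9 November 2016.
Later of the two: 9 November 2016.
Appellate Stay Credit: +435 days → 18 January 2018.

2018-01-18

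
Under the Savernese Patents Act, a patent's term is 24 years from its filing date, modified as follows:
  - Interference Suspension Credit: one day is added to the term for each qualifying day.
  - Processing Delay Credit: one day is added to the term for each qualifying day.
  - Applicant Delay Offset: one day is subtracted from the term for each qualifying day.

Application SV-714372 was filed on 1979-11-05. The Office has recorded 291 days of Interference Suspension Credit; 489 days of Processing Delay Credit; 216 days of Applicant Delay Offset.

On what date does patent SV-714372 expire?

Base term: filing date + 24 years → 5 November 2003.
Interference Suspension Credit: +291 days → 22 August 2004.
Processing Delay Credit: +489 days → 24 December 2005.
Applicant Delay Offset: −216 days → 22 May 2005.

2005-05-22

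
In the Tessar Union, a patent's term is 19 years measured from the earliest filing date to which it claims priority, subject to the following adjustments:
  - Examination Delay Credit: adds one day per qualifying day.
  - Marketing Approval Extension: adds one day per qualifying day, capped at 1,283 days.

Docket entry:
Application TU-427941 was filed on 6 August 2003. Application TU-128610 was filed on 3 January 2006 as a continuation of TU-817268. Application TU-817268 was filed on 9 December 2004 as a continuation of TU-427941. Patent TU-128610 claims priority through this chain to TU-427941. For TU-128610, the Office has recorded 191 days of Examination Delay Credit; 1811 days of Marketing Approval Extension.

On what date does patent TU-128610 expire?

August 19, 2026

Earliest priority filing: 6 August 2003.
Base term: 6 August 2003 + 19 years → 6 August 2022.
Examination Delay Credit: +191 days → 13 February 2023.
Marketing Approval Extension: 1811 days claimed exceeds the 1283-day cap, so +1283 days → 19 August 2026.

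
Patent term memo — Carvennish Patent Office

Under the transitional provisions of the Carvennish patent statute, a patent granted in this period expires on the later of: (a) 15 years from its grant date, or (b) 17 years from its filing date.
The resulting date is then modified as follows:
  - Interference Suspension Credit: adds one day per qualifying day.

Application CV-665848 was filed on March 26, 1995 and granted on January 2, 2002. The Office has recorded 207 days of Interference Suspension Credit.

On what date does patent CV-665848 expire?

(a) grant + 15 years → 2 January 2017.
(b) filing + 17 years → 26 March 2012.
Later of the two: 2 January 2017.
Interference Suspension Credit: +207 days → 28 July 2017.

July 28, 2017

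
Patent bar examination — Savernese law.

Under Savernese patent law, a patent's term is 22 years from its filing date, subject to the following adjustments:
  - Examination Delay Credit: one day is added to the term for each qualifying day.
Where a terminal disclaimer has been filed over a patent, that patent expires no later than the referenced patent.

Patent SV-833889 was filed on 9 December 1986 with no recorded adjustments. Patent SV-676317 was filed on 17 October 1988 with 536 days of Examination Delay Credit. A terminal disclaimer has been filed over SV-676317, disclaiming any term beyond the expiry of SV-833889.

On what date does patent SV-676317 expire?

Natural term of SV-676317:
  Base: filing + 22 years → 17 October 2010.
  Examination Delay Credit: +536 days → 5 April 2012.
Expiry of referenced patent SV-833889:
  Base: filing + 22 years → 9 December 2008.
Terminal disclaimer: SV-676317 expires on the earlier of 5 April 2012 and 9 December 2008.

2008-12-09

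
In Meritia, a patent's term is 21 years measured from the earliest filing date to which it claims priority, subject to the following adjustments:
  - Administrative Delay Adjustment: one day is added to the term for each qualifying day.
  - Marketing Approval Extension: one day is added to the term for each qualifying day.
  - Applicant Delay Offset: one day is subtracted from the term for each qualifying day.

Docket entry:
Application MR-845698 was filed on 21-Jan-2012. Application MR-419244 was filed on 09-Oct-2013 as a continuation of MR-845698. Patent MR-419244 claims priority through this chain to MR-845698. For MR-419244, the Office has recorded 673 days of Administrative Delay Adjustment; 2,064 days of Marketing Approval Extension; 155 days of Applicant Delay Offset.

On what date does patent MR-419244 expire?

Earliest priority filing: 21 January 2012.
Base term: 21 January 2012 + 21 years → 21 January 2033.
Administrative Delay Adjustment: +673 days → 25 November 2034.
Marketing Approval Extension: +2064 days → 20 July 2040.
Applicant Delay Offset: −155 days → 16 February 2040.

2040-02-16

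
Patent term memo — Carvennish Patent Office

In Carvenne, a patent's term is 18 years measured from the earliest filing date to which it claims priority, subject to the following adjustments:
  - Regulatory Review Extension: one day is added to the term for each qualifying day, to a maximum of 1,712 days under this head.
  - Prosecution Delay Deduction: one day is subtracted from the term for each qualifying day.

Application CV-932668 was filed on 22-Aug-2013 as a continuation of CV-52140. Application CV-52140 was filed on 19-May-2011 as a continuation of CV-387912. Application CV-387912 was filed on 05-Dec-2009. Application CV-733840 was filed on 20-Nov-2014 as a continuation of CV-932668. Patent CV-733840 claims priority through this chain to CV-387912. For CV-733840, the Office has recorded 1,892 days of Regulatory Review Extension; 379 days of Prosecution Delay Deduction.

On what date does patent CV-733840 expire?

Earliest priority filing: 5 December 2009.
Base term: 5 December 2009 + 18 years → 5 December 2027.
Regulatory Review Extension: 1892 days claimed exceeds the 1712-day cap, so +1712 days → 12 August 2032.
Prosecution Delay Deduction: −379 days → 30 July 2031.

July 30, 2031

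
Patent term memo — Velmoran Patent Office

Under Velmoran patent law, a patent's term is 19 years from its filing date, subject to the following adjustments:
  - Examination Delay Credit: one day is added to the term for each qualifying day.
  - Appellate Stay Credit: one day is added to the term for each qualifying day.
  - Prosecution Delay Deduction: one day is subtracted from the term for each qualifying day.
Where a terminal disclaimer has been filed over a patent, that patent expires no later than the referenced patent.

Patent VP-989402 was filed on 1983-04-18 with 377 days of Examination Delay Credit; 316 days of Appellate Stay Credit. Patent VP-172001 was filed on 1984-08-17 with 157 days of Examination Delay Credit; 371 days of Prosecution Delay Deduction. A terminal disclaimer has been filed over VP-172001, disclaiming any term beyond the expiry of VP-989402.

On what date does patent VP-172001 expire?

Natural term of VP-172001:
  Base: filing + 19 years → 17 August 2003.
  Examination Delay Credit: +157 days → 21 January 2004.
  Prosecution Delay Deduction: −371 days → 15 January 2003.
Expiry of referenced patent VP-989402:
  Base: filing + 19 years → 18 April 2002.
  Examination Delay Credit: +377 days → 30 April 2003.
  Appellate Stay Credit: +316 days → 11 March 2004.
Terminal disclaimer: VP-172001 expires on the earlier of 15 January 2003 and 11 March 2004.

2003-01-15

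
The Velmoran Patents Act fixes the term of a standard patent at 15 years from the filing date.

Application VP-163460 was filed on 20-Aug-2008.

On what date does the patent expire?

Filing date + 15 years → 20 August 2023.

August 20, 2023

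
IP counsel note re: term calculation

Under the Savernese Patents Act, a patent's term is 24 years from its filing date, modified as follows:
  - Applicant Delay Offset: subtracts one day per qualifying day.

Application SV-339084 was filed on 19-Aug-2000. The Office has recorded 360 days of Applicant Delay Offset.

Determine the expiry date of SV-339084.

Base term: filing date + 24 years → 19 August 2024.
Applicant Delay Offset: −360 days → 25 August 2023.

2023-08-25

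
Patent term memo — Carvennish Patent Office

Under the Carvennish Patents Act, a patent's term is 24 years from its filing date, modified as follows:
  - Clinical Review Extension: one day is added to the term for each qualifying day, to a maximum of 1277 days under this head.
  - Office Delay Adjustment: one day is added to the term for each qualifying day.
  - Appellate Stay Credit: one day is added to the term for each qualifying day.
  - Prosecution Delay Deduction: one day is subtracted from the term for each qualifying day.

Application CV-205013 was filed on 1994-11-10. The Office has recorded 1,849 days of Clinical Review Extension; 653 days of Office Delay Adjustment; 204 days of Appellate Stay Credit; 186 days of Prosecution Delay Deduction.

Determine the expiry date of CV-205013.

Base term: filing date + 24 years → 10 November 2018.
Clinical Review Extension: 1849 days claimed exceeds the 1277-day cap, so +1277 days → 10 May 2022.
Office Delay Adjustment: +653 days → 22 February 2024.
Appellate Stay Credit: +204 days → 13 September 2024.
Prosecution Delay Deduction: −186 days → 11 March 2024.

2024-03-11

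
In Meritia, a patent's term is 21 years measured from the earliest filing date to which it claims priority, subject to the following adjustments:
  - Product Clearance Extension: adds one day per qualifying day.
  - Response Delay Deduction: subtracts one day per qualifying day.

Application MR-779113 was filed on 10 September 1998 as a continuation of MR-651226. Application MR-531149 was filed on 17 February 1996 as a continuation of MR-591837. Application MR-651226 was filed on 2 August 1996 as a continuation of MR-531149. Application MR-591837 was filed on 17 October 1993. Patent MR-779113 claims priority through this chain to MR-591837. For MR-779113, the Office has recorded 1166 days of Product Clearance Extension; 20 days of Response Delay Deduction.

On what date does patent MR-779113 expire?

Earliest priority filing: 17 October 1993.
Base term: 17 October 1993 + 21 years → 17 October 2014.
Product Clearance Extension: +1166 days → 26 December 2017.
Response Delay Deduction: −20 days → 6 December 2017.

2017-12-06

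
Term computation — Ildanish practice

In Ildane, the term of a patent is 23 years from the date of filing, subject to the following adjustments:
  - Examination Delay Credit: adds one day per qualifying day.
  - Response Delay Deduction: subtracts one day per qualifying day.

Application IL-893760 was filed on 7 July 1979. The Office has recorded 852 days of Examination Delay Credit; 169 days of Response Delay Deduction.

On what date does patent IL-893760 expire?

2004-05-20

Base term: filing date + 23 years → 7 July 2002.
Examination Delay Credit: +852 days → 5 November 2004.
Response Delay Deduction: −169 days → 20 May 2004.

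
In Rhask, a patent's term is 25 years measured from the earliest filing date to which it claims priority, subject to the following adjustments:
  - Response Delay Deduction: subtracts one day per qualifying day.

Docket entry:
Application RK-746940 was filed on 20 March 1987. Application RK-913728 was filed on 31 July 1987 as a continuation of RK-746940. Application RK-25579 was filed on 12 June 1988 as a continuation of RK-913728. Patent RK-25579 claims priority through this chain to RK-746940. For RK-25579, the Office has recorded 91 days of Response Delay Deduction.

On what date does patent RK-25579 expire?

December 20, 2011

Earliest priority filing: 20 March 1987.
Base term: 20 March 1987 + 25 years → 20 March 2012.
Response Delay Deduction: −91 days → 20 December 2011.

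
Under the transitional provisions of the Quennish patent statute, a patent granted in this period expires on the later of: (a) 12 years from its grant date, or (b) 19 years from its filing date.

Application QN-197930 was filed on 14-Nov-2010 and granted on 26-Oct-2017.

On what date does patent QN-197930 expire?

November 14, 2029

(a) grant + 12 years → 26 October 2029.
(b) filing + 19 years → 14 November 2029.
Later of the two: 14 November 2029.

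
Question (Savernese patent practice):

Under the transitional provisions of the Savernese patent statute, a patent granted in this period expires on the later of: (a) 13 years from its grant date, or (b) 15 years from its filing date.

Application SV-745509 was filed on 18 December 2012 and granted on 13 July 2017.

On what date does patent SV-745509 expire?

(a) grant + 13 years → 13 July 2030.
(b) filing + 15 years → 18 December 2027.
Later of the two: 13 July 2030.

2030-07-13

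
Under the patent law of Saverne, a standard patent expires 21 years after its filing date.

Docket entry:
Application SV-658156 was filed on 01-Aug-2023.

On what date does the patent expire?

2044-08-01

Filing date + 21 years → 1 August 2044.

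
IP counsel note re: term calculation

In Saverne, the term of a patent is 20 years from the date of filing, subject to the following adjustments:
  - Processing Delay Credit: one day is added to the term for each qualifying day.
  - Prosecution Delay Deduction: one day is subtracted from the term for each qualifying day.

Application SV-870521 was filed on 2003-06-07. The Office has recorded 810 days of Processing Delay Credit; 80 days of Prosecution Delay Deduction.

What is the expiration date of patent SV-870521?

June 6, 2025

Base term: filing date + 20 years → 7 June 2023.
Processing Delay Credit: +810 days → 25 August 2025.
Prosecution Delay Deduction: −80 days → 6 June 2025.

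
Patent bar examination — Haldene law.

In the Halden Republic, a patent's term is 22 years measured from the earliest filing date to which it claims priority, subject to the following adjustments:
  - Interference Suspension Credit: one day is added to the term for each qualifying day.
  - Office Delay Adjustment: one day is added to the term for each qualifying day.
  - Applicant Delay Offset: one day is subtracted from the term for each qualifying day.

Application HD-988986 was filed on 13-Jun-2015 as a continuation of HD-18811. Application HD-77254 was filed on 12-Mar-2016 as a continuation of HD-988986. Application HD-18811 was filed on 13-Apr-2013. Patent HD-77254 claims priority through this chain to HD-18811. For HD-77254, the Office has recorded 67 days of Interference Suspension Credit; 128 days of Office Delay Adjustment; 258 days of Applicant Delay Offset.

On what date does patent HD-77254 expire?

Earliest priority filing: 13 April 2013.
Base term: 13 April 2013 + 22 years → 13 April 2035.
Interference Suspension Credit: +67 days → 19 June 2035.
Office Delay Adjustment: +128 days → 25 October 2035.
Applicant Delay Offset: −258 days → 9 February 2035.

February 9, 2035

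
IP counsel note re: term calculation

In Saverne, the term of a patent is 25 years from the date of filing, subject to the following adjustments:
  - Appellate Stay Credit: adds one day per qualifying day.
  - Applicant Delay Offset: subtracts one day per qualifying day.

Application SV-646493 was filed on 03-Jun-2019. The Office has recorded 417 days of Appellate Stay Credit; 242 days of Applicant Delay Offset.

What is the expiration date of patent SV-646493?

November 25, 2044

Base term: filing date + 25 years → 3 June 2044.
Appellate Stay Credit: +417 days → 25 July 2045.
Applicant Delay Offset: −242 days → 25 November 2044.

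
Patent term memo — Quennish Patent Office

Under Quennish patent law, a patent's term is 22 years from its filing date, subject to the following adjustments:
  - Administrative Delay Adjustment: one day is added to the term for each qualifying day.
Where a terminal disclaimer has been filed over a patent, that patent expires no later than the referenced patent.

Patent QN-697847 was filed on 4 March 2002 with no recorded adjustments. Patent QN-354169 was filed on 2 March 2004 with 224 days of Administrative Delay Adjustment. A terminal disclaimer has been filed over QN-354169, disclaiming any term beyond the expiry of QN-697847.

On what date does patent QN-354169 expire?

Natural term of QN-354169:
  Base: filing + 22 years → 2 March 2026.
  Administrative Delay Adjustment: +224 days → 12 October 2026.
Expiry of referenced patent QN-697847:
  Base: filing + 22 years → 4 March 2024.
Terminal disclaimer: QN-354169 expires on the earlier of 12 October 2026 and 4 March 2024.

March 4, 2024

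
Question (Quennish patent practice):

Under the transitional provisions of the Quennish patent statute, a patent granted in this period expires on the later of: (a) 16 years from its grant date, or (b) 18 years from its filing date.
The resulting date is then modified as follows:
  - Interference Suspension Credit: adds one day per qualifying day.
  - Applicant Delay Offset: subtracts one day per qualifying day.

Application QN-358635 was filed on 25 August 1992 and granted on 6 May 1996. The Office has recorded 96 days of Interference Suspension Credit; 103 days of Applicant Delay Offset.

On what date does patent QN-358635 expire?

2012-04-29

(a) grant + 16 years → 6 May 2012.
(b) filing + 18 years → 25 August 2010.
Later of the two: 6 May 2012.
Interference Suspension Credit: +96 days → 10 August 2012.
Applicant Delay Offset: −103 days → 29 April 2012.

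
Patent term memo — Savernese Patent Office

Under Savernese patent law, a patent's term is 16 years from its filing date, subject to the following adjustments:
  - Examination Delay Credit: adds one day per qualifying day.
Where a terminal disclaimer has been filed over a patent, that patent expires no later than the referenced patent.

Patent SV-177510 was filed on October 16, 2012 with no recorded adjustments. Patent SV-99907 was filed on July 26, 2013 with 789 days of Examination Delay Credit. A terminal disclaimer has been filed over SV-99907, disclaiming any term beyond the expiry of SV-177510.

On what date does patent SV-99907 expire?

October 16, 2028

Natural term of SV-99907:
  Base: filing + 16 years → 26 July 2029.
  Examination Delay Credit: +789 days → 23 September 2031.
Expiry of referenced patent SV-177510:
  Base: filing + 16 years → 16 October 2028.
Terminal disclaimer: SV-99907 expires on the earlier of 23 September 2031 and 16 October 2028.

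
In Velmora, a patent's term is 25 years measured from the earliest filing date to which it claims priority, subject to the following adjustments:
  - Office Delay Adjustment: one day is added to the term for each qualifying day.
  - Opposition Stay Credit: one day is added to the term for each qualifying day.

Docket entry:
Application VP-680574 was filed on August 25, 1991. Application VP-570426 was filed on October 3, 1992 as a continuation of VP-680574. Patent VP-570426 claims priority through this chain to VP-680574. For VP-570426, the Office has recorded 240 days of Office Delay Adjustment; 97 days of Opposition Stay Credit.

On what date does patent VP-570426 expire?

2017-07-28

Earliest priority filing: 25 August 1991.
Base term: 25 August 1991 + 25 years → 25 August 2016.
Office Delay Adjustment: +240 days → 22 April 2017.
Opposition Stay Credit: +97 days → 28 July 2017.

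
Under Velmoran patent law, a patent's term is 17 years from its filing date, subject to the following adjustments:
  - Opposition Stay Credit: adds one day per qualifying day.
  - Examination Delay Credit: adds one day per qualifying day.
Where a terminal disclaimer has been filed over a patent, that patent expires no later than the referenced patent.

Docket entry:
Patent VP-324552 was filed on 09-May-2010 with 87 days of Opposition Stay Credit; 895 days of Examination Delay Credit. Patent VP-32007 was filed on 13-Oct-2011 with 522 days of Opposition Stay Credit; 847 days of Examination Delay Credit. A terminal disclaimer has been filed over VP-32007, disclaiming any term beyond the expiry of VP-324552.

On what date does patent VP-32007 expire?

January 15, 2030

Natural term of VP-32007:
  Base: filing + 17 years → 13 October 2028.
  Opposition Stay Credit: +522 days → 19 March 2030.
  Examination Delay Credit: +847 days → 13 July 2032.
Expiry of referenced patent VP-324552:
  Base: filing + 17 years → 9 May 2027.
  Opposition Stay Credit: +87 days → 4 August 2027.
  Examination Delay Credit: +895 days → 15 January 2030.
Terminal disclaimer: VP-32007 expires on the earlier of 13 July 2032 and 15 January 2030.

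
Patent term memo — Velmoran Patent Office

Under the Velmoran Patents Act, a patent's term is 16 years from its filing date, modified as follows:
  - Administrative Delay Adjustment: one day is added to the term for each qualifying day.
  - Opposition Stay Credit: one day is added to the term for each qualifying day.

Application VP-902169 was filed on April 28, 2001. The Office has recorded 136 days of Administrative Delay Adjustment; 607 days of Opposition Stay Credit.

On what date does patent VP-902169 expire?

2019-05-11

Base term: filing date + 16 years → 28 April 2017.
Administrative Delay Adjustment: +136 days → 11 September 2017.
Opposition Stay Credit: +607 days → 11 May 2019.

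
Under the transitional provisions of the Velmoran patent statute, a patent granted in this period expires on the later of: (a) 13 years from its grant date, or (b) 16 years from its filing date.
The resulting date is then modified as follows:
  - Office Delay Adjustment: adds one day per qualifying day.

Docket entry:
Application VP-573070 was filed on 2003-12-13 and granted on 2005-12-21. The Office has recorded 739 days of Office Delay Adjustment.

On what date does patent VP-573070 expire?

December 21, 2021

(a) grant + 13 years → 21 December 2018.
(b) filing + 16 years → 13 December 2019.
Later of the two: 13 December 2019.
Office Delay Adjustment: +739 days → 21 December 2021.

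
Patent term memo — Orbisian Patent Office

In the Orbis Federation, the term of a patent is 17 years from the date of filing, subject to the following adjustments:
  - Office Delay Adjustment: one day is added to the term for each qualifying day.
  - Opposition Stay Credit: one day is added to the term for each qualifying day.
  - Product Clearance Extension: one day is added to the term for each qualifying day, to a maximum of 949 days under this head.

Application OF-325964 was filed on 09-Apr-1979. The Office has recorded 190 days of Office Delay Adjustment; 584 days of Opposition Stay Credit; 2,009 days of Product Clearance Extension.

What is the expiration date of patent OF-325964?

Base term: filing date + 17 years → 9 April 1996.
Office Delay Adjustment: +190 days → 16 October 1996.
Opposition Stay Credit: +584 days → 23 May 1998.
Product Clearance Extension: 2009 days claimed exceeds the 949-day cap, so +949 days → 27 December 2000.

2000-12-27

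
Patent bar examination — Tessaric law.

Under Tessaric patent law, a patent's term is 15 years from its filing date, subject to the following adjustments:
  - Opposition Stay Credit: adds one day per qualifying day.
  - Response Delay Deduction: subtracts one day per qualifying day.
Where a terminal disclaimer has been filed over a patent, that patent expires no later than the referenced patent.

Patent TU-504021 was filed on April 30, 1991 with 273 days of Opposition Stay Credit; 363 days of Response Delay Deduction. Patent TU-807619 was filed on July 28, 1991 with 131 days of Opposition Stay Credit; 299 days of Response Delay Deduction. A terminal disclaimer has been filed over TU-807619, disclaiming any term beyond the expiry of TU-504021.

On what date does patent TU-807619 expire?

2006-01-30

Natural term of TU-807619:
  Base: filing + 15 years → 28 July 2006.
  Opposition Stay Credit: +131 days → 6 December 2006.
  Response Delay Deduction: −299 days → 10 February 2006.
Expiry of referenced patent TU-504021:
  Base: filing + 15 years → 30 April 2006.
  Opposition Stay Credit: +273 days → 28 January 2007.
  Response Delay Deduction: −363 days → 30 January 2006.
Terminal disclaimer: TU-807619 expires on the earlier of 10 February 2006 and 30 January 2006.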